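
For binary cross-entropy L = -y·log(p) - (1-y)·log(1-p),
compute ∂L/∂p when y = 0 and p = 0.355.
∂L/∂p = 1.55

∂L/∂p = -y/p + (1-y)/(1-p) = 0 + 1/0.645 = 1.55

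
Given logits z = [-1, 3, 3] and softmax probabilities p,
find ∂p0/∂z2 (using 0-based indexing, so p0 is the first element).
∂p0/∂z2 = -0.004496

p = softmax(z) = [0.009075, 0.4955, 0.4955]
p0 = 0.009075, p2 = 0.4955

∂p0/∂z2 = -p0 × p2 = -0.009075 × 0.4955 = -0.004496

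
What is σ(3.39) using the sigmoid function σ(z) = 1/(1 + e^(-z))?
0.9674

sigmoid(3.39) = 1/(1 + e^(-3.39)) = 1/(1 + 0.03371) = 0.9674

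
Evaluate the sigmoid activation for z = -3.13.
0.04189

sigmoid(-3.13) = 1/(1 + e^(3.13)) = 1/(1 + 22.87) = 0.04189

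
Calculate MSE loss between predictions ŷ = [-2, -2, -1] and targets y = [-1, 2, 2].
MSE = 8.667

MSE = (1/3)((-2--1)² + (-2-2)² + (-1-2)²) = (1/3)(1 + 16 + 9) = 8.667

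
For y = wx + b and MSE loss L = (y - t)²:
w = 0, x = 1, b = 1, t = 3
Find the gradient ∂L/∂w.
∂L/∂w = -4

y = wx + b = (0)(1) + 1 = 1
∂L/∂y = 2(y - t) = 2(1 - 3) = -4
∂y/∂w = x = 1
∂L/∂w = ∂L/∂y · ∂y/∂w = -4 × 1 = -4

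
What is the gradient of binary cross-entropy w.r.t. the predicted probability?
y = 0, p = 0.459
∂L/∂p = 1.848

∂L/∂p = -y/p + (1-y)/(1-p) = 0 + 1/0.541 = 1.848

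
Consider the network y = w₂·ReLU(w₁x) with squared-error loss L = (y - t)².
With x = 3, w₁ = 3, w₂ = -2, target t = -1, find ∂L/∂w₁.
∂L/∂w₁ = 204

Forward pass:
z = w₁x = 3×3 = 9
h = ReLU(9) = 9
y = w₂h = -2×9 = -18

Backward pass:
∂L/∂y = 2(y - t) = 2(-18 - -1) = -34
∂y/∂h = w₂ = -2
∂h/∂z = 1 (ReLU derivative)
∂z/∂w₁ = x = 3

∂L/∂w₁ = -34 × -2 × 1 × 3 = 204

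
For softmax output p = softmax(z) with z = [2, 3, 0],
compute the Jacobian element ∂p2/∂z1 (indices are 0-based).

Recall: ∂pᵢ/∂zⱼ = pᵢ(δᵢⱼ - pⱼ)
∂p2/∂z1 = -0.02477

p = softmax(z) = [0.2595, 0.7054, 0.03512]
p2 = 0.03512, p1 = 0.7054

∂p2/∂z1 = -p2 × p1 = -0.03512 × 0.7054 = -0.02477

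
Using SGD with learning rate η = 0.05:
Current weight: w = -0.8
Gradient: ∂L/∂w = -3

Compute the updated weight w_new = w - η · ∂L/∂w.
w_new = -0.65

w_new = w - η·∂L/∂w = -0.8 - 0.05×(-3) = -0.8 - (-0.15) = -0.65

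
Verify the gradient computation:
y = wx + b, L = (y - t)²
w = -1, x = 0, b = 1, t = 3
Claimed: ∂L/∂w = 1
Incorrect

y = (-1)(0) + 1 = 1
∂L/∂y = 2(y - t) = 2(1 - 3) = -4
∂y/∂w = x = 0
∂L/∂w = -4 × 0 = 0

Claimed value: 1
Incorrect: The correct gradient is 0.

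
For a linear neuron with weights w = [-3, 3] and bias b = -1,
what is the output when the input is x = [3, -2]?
y = -16

y = (-3)(3) + (3)(-2) + -1 = -16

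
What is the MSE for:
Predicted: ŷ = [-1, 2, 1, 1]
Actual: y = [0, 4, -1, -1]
MSE = 3.25

MSE = (1/4)((-1-0)² + (2-4)² + (1--1)² + (1--1)²) = (1/4)(1 + 4 + 4 + 4) = 3.25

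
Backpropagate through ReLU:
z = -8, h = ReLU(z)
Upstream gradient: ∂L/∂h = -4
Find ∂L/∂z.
∂L/∂z = 0

h = ReLU(-8) = 0
Since z < 0: ∂h/∂z = 0
∂L/∂z = ∂L/∂h · ∂h/∂z = -4 × 0 = 0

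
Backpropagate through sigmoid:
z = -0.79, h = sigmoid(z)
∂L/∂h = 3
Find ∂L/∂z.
∂L/∂z = 0.6442

σ(-0.79) = 0.3122
σ'(-0.79) = σ(-0.79)(1 - σ(-0.79)) = 0.3122 × 0.6878 = 0.2147
∂L/∂z = ∂L/∂h · σ'(z) = 3 × 0.2147 = 0.6442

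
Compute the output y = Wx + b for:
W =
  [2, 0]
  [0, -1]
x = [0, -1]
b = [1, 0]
y = [1, 1]

Wx = [2×0 + 0×-1, 0×0 + -1×-1]
   = [0, 1]
y = Wx + b = [0 + 1, 1 + 0] = [1, 1]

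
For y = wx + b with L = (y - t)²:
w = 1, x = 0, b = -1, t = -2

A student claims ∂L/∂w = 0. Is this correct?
Correct

y = (1)(0) + -1 = -1
∂L/∂y = 2(y - t) = 2(-1 - -2) = 2
∂y/∂w = x = 0
∂L/∂w = 2 × 0 = 0

Claimed value: 0
Correct: The correct gradient is 0.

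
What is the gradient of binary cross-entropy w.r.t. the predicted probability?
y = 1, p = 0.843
∂L/∂p = -1.186

∂L/∂p = -y/p + (1-y)/(1-p) = -1/0.843 + 0 = -1.186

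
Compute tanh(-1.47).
-0.8996

tanh(-1.47) = (e^(-1.47) - e^(1.47))/(e^(-1.47) + e^(1.47)) = -0.8996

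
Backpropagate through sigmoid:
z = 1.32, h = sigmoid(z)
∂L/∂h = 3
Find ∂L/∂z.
∂L/∂z = 0.4991

σ(1.32) = 0.7892
σ'(1.32) = σ(1.32)(1 - σ(1.32)) = 0.7892 × 0.2108 = 0.1664
∂L/∂z = ∂L/∂h · σ'(z) = 3 × 0.1664 = 0.4991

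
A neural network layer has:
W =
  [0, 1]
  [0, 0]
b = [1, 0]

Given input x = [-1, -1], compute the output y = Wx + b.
y = [0, 0]

Wx = [0×-1 + 1×-1, 0×-1 + 0×-1]
   = [-1, 0]
y = Wx + b = [-1 + 1, 0 + 0] = [0, 0]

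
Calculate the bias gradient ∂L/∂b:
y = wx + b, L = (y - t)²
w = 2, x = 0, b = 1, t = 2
∂L/∂b = -2

y = wx + b = (2)(0) + 1 = 1
∂L/∂y = 2(y - t) = 2(1 - 2) = -2
∂y/∂b = 1
∂L/∂b = ∂L/∂y · ∂y/∂b = -2 × 1 = -2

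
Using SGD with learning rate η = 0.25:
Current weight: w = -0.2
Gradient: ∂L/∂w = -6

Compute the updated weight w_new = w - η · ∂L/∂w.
w_new = 1.3

w_new = w - η·∂L/∂w = -0.2 - 0.25×(-6) = -0.2 - (-1.5) = 1.3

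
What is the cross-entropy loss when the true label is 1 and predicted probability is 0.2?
L = 1.609

L = -1·log(0.2) - 0·log(0.8) = -log(0.2) = 1.609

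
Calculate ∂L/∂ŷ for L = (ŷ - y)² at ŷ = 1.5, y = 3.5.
∂L/∂ŷ = -4.0

∂L/∂ŷ = 2(ŷ - y) = 2(1.5 - 3.5) = 2(-2.0) = -4.0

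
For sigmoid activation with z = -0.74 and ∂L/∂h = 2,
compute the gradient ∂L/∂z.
∂L/∂z = 0.4373

σ(-0.74) = 0.323
σ'(-0.74) = σ(-0.74)(1 - σ(-0.74)) = 0.323 × 0.677 = 0.2187
∂L/∂z = ∂L/∂h · σ'(z) = 2 × 0.2187 = 0.4373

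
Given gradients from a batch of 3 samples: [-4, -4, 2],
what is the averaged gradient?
Average gradient = -2

Average = (1/3)(-4 + -4 + 2) = -6/3 = -2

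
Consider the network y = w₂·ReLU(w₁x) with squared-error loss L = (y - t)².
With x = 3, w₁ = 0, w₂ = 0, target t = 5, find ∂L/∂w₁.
∂L/∂w₁ = 0

Forward pass:
z = w₁x = 0×3 = 0
h = ReLU(0) = 0
y = w₂h = 0×0 = 0

Backward pass:
∂L/∂y = 2(y - t) = 2(0 - 5) = -10
∂y/∂h = w₂ = 0
∂h/∂z = 0 (ReLU derivative)
∂z/∂w₁ = x = 3

∂L/∂w₁ = -10 × 0 × 0 × 3 = 0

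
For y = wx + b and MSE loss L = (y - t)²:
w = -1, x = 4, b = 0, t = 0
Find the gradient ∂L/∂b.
∂L/∂b = -8

y = wx + b = (-1)(4) + 0 = -4
∂L/∂y = 2(y - t) = 2(-4 - 0) = -8
∂y/∂b = 1
∂L/∂b = ∂L/∂y · ∂y/∂b = -8 × 1 = -8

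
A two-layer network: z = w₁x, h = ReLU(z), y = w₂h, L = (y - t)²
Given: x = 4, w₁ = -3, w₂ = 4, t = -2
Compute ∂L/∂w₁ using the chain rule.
∂L/∂w₁ = 0

Forward pass:
z = w₁x = -3×4 = -12
h = ReLU(-12) = 0
y = w₂h = 4×0 = 0

Backward pass:
∂L/∂y = 2(y - t) = 2(0 - -2) = 4
∂y/∂h = w₂ = 4
∂h/∂z = 0 (ReLU derivative)
∂z/∂w₁ = x = 4

∂L/∂w₁ = 4 × 4 × 0 × 4 = 0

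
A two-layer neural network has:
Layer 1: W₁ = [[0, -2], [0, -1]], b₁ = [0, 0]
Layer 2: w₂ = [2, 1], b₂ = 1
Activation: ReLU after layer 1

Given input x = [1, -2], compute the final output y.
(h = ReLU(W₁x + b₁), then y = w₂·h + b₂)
y = 11

Layer 1 pre-activation: z₁ = [4, 2]
After ReLU: h = [4, 2]
Layer 2 output: y = 2×4 + 1×2 + 1 = 11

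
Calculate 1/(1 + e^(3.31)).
0.03523

sigmoid(-3.31) = 1/(1 + e^(3.31)) = 1/(1 + 27.39) = 0.03523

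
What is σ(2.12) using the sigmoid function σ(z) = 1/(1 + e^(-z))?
0.8928

sigmoid(2.12) = 1/(1 + e^(-2.12)) = 1/(1 + 0.12) = 0.8928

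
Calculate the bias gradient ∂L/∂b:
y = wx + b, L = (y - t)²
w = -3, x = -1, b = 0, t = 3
∂L/∂b = 0

y = wx + b = (-3)(-1) + 0 = 3
∂L/∂y = 2(y - t) = 2(3 - 3) = 0
∂y/∂b = 1
∂L/∂b = ∂L/∂y · ∂y/∂b = 0 × 1 = 0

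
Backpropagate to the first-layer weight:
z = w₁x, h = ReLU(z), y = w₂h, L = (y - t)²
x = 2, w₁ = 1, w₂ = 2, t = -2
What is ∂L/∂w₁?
∂L/∂w₁ = 48

Forward pass:
z = w₁x = 1×2 = 2
h = ReLU(2) = 2
y = w₂h = 2×2 = 4

Backward pass:
∂L/∂y = 2(y - t) = 2(4 - -2) = 12
∂y/∂h = w₂ = 2
∂h/∂z = 1 (ReLU derivative)
∂z/∂w₁ = x = 2

∂L/∂w₁ = 12 × 2 × 1 × 2 = 48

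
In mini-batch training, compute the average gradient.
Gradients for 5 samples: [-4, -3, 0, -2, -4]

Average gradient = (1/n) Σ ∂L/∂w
Average gradient = -2.6

Average = (1/5)(-4 + -3 + 0 + -2 + -4) = -13/5 = -2.6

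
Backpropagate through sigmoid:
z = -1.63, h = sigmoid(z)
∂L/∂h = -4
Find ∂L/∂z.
∂L/∂z = -0.548

σ(-1.63) = 0.1638
σ'(-1.63) = σ(-1.63)(1 - σ(-1.63)) = 0.1638 × 0.8362 = 0.137
∂L/∂z = ∂L/∂h · σ'(z) = -4 × 0.137 = -0.548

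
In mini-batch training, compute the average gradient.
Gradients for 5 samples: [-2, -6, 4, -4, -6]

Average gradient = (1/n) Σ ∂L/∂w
Average gradient = -2.8

Average = (1/5)(-2 + -6 + 4 + -4 + -6) = -14/5 = -2.8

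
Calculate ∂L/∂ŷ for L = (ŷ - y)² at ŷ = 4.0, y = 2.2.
∂L/∂ŷ = 3.6

∂L/∂ŷ = 2(ŷ - y) = 2(4.0 - 2.2) = 2(1.8) = 3.6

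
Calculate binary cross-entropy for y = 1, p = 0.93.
L = 0.07257

L = -1·log(0.93) - 0·log(0.07) = -log(0.93) = 0.07257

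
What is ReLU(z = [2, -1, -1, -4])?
h = [2, 0, 0, 0]

ReLU applied element-wise: max(0,2)=2, max(0,-1)=0, max(0,-1)=0, max(0,-4)=0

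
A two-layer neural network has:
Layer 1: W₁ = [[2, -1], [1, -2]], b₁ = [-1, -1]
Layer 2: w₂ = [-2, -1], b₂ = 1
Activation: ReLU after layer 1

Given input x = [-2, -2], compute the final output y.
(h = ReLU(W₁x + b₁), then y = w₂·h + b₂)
y = 0

Layer 1 pre-activation: z₁ = [-3, 1]
After ReLU: h = [0, 1]
Layer 2 output: y = -2×0 + -1×1 + 1 = 0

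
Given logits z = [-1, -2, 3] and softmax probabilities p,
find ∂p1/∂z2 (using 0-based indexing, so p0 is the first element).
∂p1/∂z2 = -0.006413

p = softmax(z) = [0.01787, 0.006573, 0.9756]
p1 = 0.006573, p2 = 0.9756

∂p1/∂z2 = -p1 × p2 = -0.006573 × 0.9756 = -0.006413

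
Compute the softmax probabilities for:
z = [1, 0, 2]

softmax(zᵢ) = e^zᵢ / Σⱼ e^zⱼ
p = [0.2447, 0.09, 0.6652]

exp(z) = [2.718, 1, 7.389]
Sum = 11.11
p = [0.2447, 0.09, 0.6652]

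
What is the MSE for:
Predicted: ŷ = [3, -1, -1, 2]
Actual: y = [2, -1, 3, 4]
MSE = 5.25

MSE = (1/4)((3-2)² + (-1--1)² + (-1-3)² + (2-4)²) = (1/4)(1 + 0 + 16 + 4) = 5.25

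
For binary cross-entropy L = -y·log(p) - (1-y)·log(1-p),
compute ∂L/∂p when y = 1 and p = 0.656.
∂L/∂p = -1.524

∂L/∂p = -y/p + (1-y)/(1-p) = -1/0.656 + 0 = -1.524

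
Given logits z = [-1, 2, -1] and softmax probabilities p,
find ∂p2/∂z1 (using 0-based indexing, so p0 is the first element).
∂p2/∂z1 = -0.04118

p = softmax(z) = [0.04528, 0.9094, 0.04528]
p2 = 0.04528, p1 = 0.9094

∂p2/∂z1 = -p2 × p1 = -0.04528 × 0.9094 = -0.04118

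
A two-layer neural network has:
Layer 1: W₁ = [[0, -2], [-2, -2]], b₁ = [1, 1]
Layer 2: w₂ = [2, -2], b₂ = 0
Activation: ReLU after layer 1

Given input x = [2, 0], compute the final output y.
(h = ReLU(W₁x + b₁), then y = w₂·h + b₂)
y = 2

Layer 1 pre-activation: z₁ = [1, -3]
After ReLU: h = [1, 0]
Layer 2 output: y = 2×1 + -2×0 + 0 = 2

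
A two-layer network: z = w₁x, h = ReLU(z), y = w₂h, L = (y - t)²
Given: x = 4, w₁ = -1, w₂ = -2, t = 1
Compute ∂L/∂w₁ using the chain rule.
∂L/∂w₁ = 0

Forward pass:
z = w₁x = -1×4 = -4
h = ReLU(-4) = 0
y = w₂h = -2×0 = 0

Backward pass:
∂L/∂y = 2(y - t) = 2(0 - 1) = -2
∂y/∂h = w₂ = -2
∂h/∂z = 0 (ReLU derivative)
∂z/∂w₁ = x = 4

∂L/∂w₁ = -2 × -2 × 0 × 4 = 0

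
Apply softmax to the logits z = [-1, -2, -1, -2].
p = [0.3655, 0.1345, 0.3655, 0.1345]

exp(z) = [0.3679, 0.1353, 0.3679, 0.1353]
Sum = 1.006
p = [0.3655, 0.1345, 0.3655, 0.1345]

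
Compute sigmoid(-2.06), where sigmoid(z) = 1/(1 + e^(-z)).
0.113

sigmoid(-2.06) = 1/(1 + e^(2.06)) = 1/(1 + 7.846) = 0.113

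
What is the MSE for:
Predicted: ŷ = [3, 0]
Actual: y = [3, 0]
MSE = 0

MSE = (1/2)((3-3)² + (0-0)²) = (1/2)(0 + 0) = 0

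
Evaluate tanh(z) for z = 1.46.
0.8977

tanh(1.46) = (e^(1.46) - e^(-1.46))/(e^(1.46) + e^(-1.46)) = 0.8977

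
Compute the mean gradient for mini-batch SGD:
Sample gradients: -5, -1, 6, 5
Average gradient = 1.25

Average = (1/4)(-5 + -1 + 6 + 5) = 5/4 = 1.25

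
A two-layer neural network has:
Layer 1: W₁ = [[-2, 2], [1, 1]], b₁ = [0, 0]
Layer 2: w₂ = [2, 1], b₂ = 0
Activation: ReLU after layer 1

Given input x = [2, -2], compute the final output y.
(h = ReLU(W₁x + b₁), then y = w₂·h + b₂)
y = 0

Layer 1 pre-activation: z₁ = [-8, 0]
After ReLU: h = [0, 0]
Layer 2 output: y = 2×0 + 1×0 + 0 = 0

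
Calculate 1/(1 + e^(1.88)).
0.1324

sigmoid(-1.88) = 1/(1 + e^(1.88)) = 1/(1 + 6.554) = 0.1324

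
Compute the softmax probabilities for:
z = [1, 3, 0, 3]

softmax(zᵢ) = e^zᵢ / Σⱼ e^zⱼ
p = [0.0619, 0.4576, 0.0228, 0.4576]

exp(z) = [2.718, 20.09, 1, 20.09]
Sum = 43.89
p = [0.0619, 0.4576, 0.0228, 0.4576]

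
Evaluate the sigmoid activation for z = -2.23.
0.09709

sigmoid(-2.23) = 1/(1 + e^(2.23)) = 1/(1 + 9.3) = 0.09709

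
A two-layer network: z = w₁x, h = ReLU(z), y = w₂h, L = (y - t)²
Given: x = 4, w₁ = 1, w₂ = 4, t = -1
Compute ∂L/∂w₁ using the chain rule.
∂L/∂w₁ = 544

Forward pass:
z = w₁x = 1×4 = 4
h = ReLU(4) = 4
y = w₂h = 4×4 = 16

Backward pass:
∂L/∂y = 2(y - t) = 2(16 - -1) = 34
∂y/∂h = w₂ = 4
∂h/∂z = 1 (ReLU derivative)
∂z/∂w₁ = x = 4

∂L/∂w₁ = 34 × 4 × 1 × 4 = 544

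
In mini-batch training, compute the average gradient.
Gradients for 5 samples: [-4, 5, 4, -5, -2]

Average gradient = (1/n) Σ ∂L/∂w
Average gradient = -0.4

Average = (1/5)(-4 + 5 + 4 + -5 + -2) = -2/5 = -0.4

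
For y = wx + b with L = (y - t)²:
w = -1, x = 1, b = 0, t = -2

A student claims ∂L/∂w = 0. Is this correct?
Incorrect

y = (-1)(1) + 0 = -1
∂L/∂y = 2(y - t) = 2(-1 - -2) = 2
∂y/∂w = x = 1
∂L/∂w = 2 × 1 = 2

Claimed value: 0
Incorrect: The correct gradient is 2.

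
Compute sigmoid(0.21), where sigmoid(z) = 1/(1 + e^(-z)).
0.5523

sigmoid(0.21) = 1/(1 + e^(-0.21)) = 1/(1 + 0.8106) = 0.5523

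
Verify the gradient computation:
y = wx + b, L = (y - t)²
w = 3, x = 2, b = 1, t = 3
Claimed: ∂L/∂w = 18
Incorrect

y = (3)(2) + 1 = 7
∂L/∂y = 2(y - t) = 2(7 - 3) = 8
∂y/∂w = x = 2
∂L/∂w = 8 × 2 = 16

Claimed value: 18
Incorrect: The correct gradient is 16.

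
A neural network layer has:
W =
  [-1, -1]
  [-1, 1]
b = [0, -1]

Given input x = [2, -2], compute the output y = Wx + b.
y = [0, -5]

Wx = [-1×2 + -1×-2, -1×2 + 1×-2]
   = [0, -4]
y = Wx + b = [0 + 0, -4 + -1] = [0, -5]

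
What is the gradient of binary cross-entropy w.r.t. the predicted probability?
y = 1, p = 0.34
∂L/∂p = -2.941

∂L/∂p = -y/p + (1-y)/(1-p) = -1/0.34 + 0 = -2.941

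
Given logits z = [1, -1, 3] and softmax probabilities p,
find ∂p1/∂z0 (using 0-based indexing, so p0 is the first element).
∂p1/∂z0 = -0.001862

p = softmax(z) = [0.1173, 0.01588, 0.8668]
p1 = 0.01588, p0 = 0.1173

∂p1/∂z0 = -p1 × p0 = -0.01588 × 0.1173 = -0.001862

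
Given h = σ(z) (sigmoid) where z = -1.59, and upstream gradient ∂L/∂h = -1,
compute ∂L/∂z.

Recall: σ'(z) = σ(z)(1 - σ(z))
∂L/∂z = -0.1407

σ(-1.59) = 0.1694
σ'(-1.59) = σ(-1.59)(1 - σ(-1.59)) = 0.1694 × 0.8306 = 0.1407
∂L/∂z = ∂L/∂h · σ'(z) = -1 × 0.1407 = -0.1407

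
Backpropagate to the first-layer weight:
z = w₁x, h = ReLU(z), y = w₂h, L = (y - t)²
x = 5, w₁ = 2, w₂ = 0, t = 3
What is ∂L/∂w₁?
∂L/∂w₁ = 0

Forward pass:
z = w₁x = 2×5 = 10
h = ReLU(10) = 10
y = w₂h = 0×10 = 0

Backward pass:
∂L/∂y = 2(y - t) = 2(0 - 3) = -6
∂y/∂h = w₂ = 0
∂h/∂z = 1 (ReLU derivative)
∂z/∂w₁ = x = 5

∂L/∂w₁ = -6 × 0 × 1 × 5 = 0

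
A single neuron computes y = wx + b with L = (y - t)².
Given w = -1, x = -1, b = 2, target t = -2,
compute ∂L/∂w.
∂L/∂w = -10

y = wx + b = (-1)(-1) + 2 = 3
∂L/∂y = 2(y - t) = 2(3 - -2) = 10
∂y/∂w = x = -1
∂L/∂w = ∂L/∂y · ∂y/∂w = 10 × -1 = -10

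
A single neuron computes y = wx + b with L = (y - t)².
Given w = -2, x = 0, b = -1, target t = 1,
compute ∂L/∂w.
∂L/∂w = 0

y = wx + b = (-2)(0) + -1 = -1
∂L/∂y = 2(y - t) = 2(-1 - 1) = -4
∂y/∂w = x = 0
∂L/∂w = ∂L/∂y · ∂y/∂w = -4 × 0 = 0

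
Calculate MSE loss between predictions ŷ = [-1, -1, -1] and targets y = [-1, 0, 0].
MSE = 0.6667

MSE = (1/3)((-1--1)² + (-1-0)² + (-1-0)²) = (1/3)(0 + 1 + 1) = 0.6667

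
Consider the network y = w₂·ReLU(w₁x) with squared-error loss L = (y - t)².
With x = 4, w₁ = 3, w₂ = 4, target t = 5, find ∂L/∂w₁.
∂L/∂w₁ = 1376

Forward pass:
z = w₁x = 3×4 = 12
h = ReLU(12) = 12
y = w₂h = 4×12 = 48

Backward pass:
∂L/∂y = 2(y - t) = 2(48 - 5) = 86
∂y/∂h = w₂ = 4
∂h/∂z = 1 (ReLU derivative)
∂z/∂w₁ = x = 4

∂L/∂w₁ = 86 × 4 × 1 × 4 = 1376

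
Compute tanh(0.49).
0.4542

tanh(0.49) = (e^(0.49) - e^(-0.49))/(e^(0.49) + e^(-0.49)) = 0.4542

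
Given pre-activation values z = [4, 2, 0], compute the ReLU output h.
h = [4, 2, 0]

ReLU applied element-wise: max(0,4)=4, max(0,2)=2, max(0,0)=0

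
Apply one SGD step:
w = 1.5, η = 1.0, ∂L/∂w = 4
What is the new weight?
w_new = -2.5

w_new = w - η·∂L/∂w = 1.5 - 1.0×(4) = 1.5 - (4) = -2.5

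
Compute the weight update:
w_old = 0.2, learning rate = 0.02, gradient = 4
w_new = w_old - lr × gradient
w_new = 0.12

w_new = w - η·∂L/∂w = 0.2 - 0.02×(4) = 0.2 - (0.08) = 0.12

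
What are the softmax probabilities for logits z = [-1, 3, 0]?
p = [0.0171, 0.9362, 0.0466]

exp(z) = [0.3679, 20.09, 1]
Sum = 21.45
p = [0.0171, 0.9362, 0.0466]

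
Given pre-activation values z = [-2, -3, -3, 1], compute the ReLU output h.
h = [0, 0, 0, 1]

ReLU applied element-wise: max(0,-2)=0, max(0,-3)=0, max(0,-3)=0, max(0,1)=1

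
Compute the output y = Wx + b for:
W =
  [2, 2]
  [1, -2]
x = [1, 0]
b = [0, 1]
y = [2, 2]

Wx = [2×1 + 2×0, 1×1 + -2×0]
   = [2, 1]
y = Wx + b = [2 + 0, 1 + 1] = [2, 2]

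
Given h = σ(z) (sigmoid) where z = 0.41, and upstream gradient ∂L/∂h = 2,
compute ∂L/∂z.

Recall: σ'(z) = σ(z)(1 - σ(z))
∂L/∂z = 0.4796

σ(0.41) = 0.6011
σ'(0.41) = σ(0.41)(1 - σ(0.41)) = 0.6011 × 0.3989 = 0.2398
∂L/∂z = ∂L/∂h · σ'(z) = 2 × 0.2398 = 0.4796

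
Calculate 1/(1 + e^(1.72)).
0.1519

sigmoid(-1.72) = 1/(1 + e^(1.72)) = 1/(1 + 5.585) = 0.1519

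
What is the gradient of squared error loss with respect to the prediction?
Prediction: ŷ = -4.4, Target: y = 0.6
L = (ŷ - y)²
∂L/∂ŷ = -10.0

∂L/∂ŷ = 2(ŷ - y) = 2(-4.4 - 0.6) = 2(-5.0) = -10.0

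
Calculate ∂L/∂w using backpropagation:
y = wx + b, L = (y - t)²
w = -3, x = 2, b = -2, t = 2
∂L/∂w = -40

y = wx + b = (-3)(2) + -2 = -8
∂L/∂y = 2(y - t) = 2(-8 - 2) = -20
∂y/∂w = x = 2
∂L/∂w = ∂L/∂y · ∂y/∂w = -20 × 2 = -40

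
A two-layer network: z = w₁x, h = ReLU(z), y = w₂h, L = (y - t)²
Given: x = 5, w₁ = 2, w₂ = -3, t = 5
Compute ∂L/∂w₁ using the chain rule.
∂L/∂w₁ = 1050

Forward pass:
z = w₁x = 2×5 = 10
h = ReLU(10) = 10
y = w₂h = -3×10 = -30

Backward pass:
∂L/∂y = 2(y - t) = 2(-30 - 5) = -70
∂y/∂h = w₂ = -3
∂h/∂z = 1 (ReLU derivative)
∂z/∂w₁ = x = 5

∂L/∂w₁ = -70 × -3 × 1 × 5 = 1050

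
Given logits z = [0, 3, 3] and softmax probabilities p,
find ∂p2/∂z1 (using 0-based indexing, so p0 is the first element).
∂p2/∂z1 = -0.238

p = softmax(z) = [0.02429, 0.4879, 0.4879]
p2 = 0.4879, p1 = 0.4879

∂p2/∂z1 = -p2 × p1 = -0.4879 × 0.4879 = -0.238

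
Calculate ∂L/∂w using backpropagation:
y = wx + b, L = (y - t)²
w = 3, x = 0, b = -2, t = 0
∂L/∂w = 0

y = wx + b = (3)(0) + -2 = -2
∂L/∂y = 2(y - t) = 2(-2 - 0) = -4
∂y/∂w = x = 0
∂L/∂w = ∂L/∂y · ∂y/∂w = -4 × 0 = 0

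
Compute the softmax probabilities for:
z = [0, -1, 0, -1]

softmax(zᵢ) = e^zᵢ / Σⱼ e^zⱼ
p = [0.3655, 0.1345, 0.3655, 0.1345]

exp(z) = [1, 0.3679, 1, 0.3679]
Sum = 2.736
p = [0.3655, 0.1345, 0.3655, 0.1345]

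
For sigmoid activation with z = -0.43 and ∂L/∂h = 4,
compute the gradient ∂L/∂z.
∂L/∂z = 0.9552

σ(-0.43) = 0.3941
σ'(-0.43) = σ(-0.43)(1 - σ(-0.43)) = 0.3941 × 0.6059 = 0.2388
∂L/∂z = ∂L/∂h · σ'(z) = 4 × 0.2388 = 0.9552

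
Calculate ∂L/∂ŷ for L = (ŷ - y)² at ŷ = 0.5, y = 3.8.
∂L/∂ŷ = -6.6

∂L/∂ŷ = 2(ŷ - y) = 2(0.5 - 3.8) = 2(-3.3) = -6.6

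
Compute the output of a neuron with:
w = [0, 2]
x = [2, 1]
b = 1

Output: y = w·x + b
y = 3

y = (0)(2) + (2)(1) + 1 = 3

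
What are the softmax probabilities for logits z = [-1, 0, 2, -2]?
p = [0.0414, 0.1125, 0.831, 0.0152]

exp(z) = [0.3679, 1, 7.389, 0.1353]
Sum = 8.892
p = [0.0414, 0.1125, 0.831, 0.0152]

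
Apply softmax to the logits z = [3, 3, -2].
p = [0.4983, 0.4983, 0.0034]

exp(z) = [20.09, 20.09, 0.1353]
Sum = 40.31
p = [0.4983, 0.4983, 0.0034]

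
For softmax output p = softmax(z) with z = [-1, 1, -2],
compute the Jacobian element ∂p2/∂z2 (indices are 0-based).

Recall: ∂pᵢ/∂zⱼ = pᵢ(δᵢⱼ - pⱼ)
∂p2/∂z2 = 0.04025

p = softmax(z) = [0.1142, 0.8438, 0.04201]
p2 = 0.04201

∂p2/∂z2 = p2(1 - p2) = 0.04201 × (1 - 0.04201) = 0.04025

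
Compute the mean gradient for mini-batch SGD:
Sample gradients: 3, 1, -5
Average gradient = -0.3333

Average = (1/3)(3 + 1 + -5) = -1/3 = -0.3333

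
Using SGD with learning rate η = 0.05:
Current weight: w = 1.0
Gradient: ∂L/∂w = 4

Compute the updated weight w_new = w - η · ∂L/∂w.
w_new = 0.8

w_new = w - η·∂L/∂w = 1.0 - 0.05×(4) = 1.0 - (0.2) = 0.8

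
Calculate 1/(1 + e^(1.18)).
0.2351

sigmoid(-1.18) = 1/(1 + e^(1.18)) = 1/(1 + 3.254) = 0.2351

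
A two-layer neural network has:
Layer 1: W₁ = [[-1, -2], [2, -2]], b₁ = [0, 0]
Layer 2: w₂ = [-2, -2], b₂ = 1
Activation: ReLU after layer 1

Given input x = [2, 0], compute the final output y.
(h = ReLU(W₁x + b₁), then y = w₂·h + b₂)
y = -7

Layer 1 pre-activation: z₁ = [-2, 4]
After ReLU: h = [0, 4]
Layer 2 output: y = -2×0 + -2×4 + 1 = -7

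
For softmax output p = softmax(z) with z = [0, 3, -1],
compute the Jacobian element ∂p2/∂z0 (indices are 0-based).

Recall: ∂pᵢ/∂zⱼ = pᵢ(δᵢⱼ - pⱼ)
∂p2/∂z0 = -0.0007993

p = softmax(z) = [0.04661, 0.9362, 0.01715]
p2 = 0.01715, p0 = 0.04661

∂p2/∂z0 = -p2 × p0 = -0.01715 × 0.04661 = -0.0007993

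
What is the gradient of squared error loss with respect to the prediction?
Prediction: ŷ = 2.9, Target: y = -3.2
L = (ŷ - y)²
∂L/∂ŷ = 12.2

∂L/∂ŷ = 2(ŷ - y) = 2(2.9 - -3.2) = 2(6.1) = 12.2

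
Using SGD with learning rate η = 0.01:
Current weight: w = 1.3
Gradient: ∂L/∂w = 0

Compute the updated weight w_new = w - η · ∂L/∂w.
w_new = 1.3

w_new = w - η·∂L/∂w = 1.3 - 0.01×(0) = 1.3 - (0) = 1.3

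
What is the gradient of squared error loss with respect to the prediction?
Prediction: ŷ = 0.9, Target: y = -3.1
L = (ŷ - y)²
∂L/∂ŷ = 8.0

∂L/∂ŷ = 2(ŷ - y) = 2(0.9 - -3.1) = 2(4.0) = 8.0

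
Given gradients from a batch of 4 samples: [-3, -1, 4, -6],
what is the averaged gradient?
Average gradient = -1.5

Average = (1/4)(-3 + -1 + 4 + -6) = -6/4 = -1.5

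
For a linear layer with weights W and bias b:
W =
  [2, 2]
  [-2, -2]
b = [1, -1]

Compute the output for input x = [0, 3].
y = [7, -7]

Wx = [2×0 + 2×3, -2×0 + -2×3]
   = [6, -6]
y = Wx + b = [6 + 1, -6 + -1] = [7, -7]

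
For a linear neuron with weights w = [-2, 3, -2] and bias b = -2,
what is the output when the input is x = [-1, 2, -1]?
y = 8

y = (-2)(-1) + (3)(2) + (-2)(-1) + -2 = 8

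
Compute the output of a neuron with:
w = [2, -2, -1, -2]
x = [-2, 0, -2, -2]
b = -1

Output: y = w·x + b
y = 1

y = (2)(-2) + (-2)(0) + (-1)(-2) + (-2)(-2) + -1 = 1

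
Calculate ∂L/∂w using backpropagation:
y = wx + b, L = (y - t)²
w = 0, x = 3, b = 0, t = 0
∂L/∂w = 0

y = wx + b = (0)(3) + 0 = 0
∂L/∂y = 2(y - t) = 2(0 - 0) = 0
∂y/∂w = x = 3
∂L/∂w = ∂L/∂y · ∂y/∂w = 0 × 3 = 0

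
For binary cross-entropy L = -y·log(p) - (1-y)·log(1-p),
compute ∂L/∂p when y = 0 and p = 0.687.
∂L/∂p = 3.195

∂L/∂p = -y/p + (1-y)/(1-p) = 0 + 1/0.313 = 3.195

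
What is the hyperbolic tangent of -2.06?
-0.968

tanh(-2.06) = (e^(-2.06) - e^(2.06))/(e^(-2.06) + e^(2.06)) = -0.968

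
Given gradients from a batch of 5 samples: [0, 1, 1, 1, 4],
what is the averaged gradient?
Average gradient = 1.4

Average = (1/5)(0 + 1 + 1 + 1 + 4) = 7/5 = 1.4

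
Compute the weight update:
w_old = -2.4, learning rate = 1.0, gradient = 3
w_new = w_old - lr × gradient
w_new = -5.4

w_new = w - η·∂L/∂w = -2.4 - 1.0×(3) = -2.4 - (3) = -5.4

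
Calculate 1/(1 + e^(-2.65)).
0.934

sigmoid(2.65) = 1/(1 + e^(-2.65)) = 1/(1 + 0.07065) = 0.934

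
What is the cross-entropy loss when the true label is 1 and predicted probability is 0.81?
L = 0.2107

L = -1·log(0.81) - 0·log(0.19) = -log(0.81) = 0.2107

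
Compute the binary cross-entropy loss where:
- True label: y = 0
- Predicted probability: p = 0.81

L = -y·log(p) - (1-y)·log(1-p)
L = 1.661

L = -0·log(0.81) - 1·log(0.19) = -log(0.19) = 1.661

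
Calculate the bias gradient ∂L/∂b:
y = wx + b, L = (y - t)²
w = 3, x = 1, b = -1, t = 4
∂L/∂b = -4

y = wx + b = (3)(1) + -1 = 2
∂L/∂y = 2(y - t) = 2(2 - 4) = -4
∂y/∂b = 1
∂L/∂b = ∂L/∂y · ∂y/∂b = -4 × 1 = -4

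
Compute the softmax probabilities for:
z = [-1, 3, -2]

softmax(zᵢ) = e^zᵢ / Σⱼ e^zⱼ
p = [0.0179, 0.9756, 0.0066]

exp(z) = [0.3679, 20.09, 0.1353]
Sum = 20.59
p = [0.0179, 0.9756, 0.0066]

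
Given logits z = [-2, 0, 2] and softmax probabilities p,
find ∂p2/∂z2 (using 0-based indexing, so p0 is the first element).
∂p2/∂z2 = 0.1154

p = softmax(z) = [0.01588, 0.1173, 0.8668]
p2 = 0.8668

∂p2/∂z2 = p2(1 - p2) = 0.8668 × (1 - 0.8668) = 0.1154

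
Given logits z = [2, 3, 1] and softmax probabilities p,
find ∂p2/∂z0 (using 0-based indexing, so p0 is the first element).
∂p2/∂z0 = -0.02203

p = softmax(z) = [0.2447, 0.6652, 0.09003]
p2 = 0.09003, p0 = 0.2447

∂p2/∂z0 = -p2 × p0 = -0.09003 × 0.2447 = -0.02203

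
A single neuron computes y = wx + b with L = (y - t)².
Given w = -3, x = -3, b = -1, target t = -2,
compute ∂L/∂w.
∂L/∂w = -60

y = wx + b = (-3)(-3) + -1 = 8
∂L/∂y = 2(y - t) = 2(8 - -2) = 20
∂y/∂w = x = -3
∂L/∂w = ∂L/∂y · ∂y/∂w = 20 × -3 = -60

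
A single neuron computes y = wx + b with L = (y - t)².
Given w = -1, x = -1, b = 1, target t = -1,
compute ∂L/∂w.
∂L/∂w = -6

y = wx + b = (-1)(-1) + 1 = 2
∂L/∂y = 2(y - t) = 2(2 - -1) = 6
∂y/∂w = x = -1
∂L/∂w = ∂L/∂y · ∂y/∂w = 6 × -1 = -6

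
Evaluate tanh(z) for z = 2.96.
0.9946

tanh(2.96) = (e^(2.96) - e^(-2.96))/(e^(2.96) + e^(-2.96)) = 0.9946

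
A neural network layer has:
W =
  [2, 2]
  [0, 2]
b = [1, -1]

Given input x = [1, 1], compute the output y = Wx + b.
y = [5, 1]

Wx = [2×1 + 2×1, 0×1 + 2×1]
   = [4, 2]
y = Wx + b = [4 + 1, 2 + -1] = [5, 1]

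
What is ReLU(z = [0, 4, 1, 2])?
h = [0, 4, 1, 2]

ReLU applied element-wise: max(0,0)=0, max(0,4)=4, max(0,1)=1, max(0,2)=2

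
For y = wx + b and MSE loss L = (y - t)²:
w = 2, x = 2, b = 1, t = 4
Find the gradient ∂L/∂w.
∂L/∂w = 4

y = wx + b = (2)(2) + 1 = 5
∂L/∂y = 2(y - t) = 2(5 - 4) = 2
∂y/∂w = x = 2
∂L/∂w = ∂L/∂y · ∂y/∂w = 2 × 2 = 4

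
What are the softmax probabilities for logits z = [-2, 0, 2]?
p = [0.0159, 0.1173, 0.8668]

exp(z) = [0.1353, 1, 7.389]
Sum = 8.524
p = [0.0159, 0.1173, 0.8668]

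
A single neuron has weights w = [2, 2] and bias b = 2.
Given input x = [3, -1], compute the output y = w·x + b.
y = 6

y = (2)(3) + (2)(-1) + 2 = 6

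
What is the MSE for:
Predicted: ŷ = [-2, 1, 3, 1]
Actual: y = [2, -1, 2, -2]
MSE = 7.5

MSE = (1/4)((-2-2)² + (1--1)² + (3-2)² + (1--2)²) = (1/4)(16 + 4 + 1 + 9) = 7.5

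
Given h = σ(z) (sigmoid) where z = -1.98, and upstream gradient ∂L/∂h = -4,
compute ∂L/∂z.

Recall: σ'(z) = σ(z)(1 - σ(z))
∂L/∂z = -0.4264

σ(-1.98) = 0.1213
σ'(-1.98) = σ(-1.98)(1 - σ(-1.98)) = 0.1213 × 0.8787 = 0.1066
∂L/∂z = ∂L/∂h · σ'(z) = -4 × 0.1066 = -0.4264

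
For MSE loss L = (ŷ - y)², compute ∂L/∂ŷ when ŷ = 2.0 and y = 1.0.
∂L/∂ŷ = 2.0

∂L/∂ŷ = 2(ŷ - y) = 2(2.0 - 1.0) = 2(1.0) = 2.0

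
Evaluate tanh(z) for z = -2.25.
-0.978

tanh(-2.25) = (e^(-2.25) - e^(2.25))/(e^(-2.25) + e^(2.25)) = -0.978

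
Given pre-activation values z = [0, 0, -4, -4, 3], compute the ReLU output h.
h = [0, 0, 0, 0, 3]

ReLU applied element-wise: max(0,0)=0, max(0,0)=0, max(0,-4)=0, max(0,-4)=0, max(0,3)=3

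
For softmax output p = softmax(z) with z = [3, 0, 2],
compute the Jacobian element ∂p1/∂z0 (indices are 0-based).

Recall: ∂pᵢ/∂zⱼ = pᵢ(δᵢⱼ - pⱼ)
∂p1/∂z0 = -0.02477

p = softmax(z) = [0.7054, 0.03512, 0.2595]
p1 = 0.03512, p0 = 0.7054

∂p1/∂z0 = -p1 × p0 = -0.03512 × 0.7054 = -0.02477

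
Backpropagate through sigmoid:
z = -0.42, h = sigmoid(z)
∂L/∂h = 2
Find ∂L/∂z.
∂L/∂z = 0.4786

σ(-0.42) = 0.3965
σ'(-0.42) = σ(-0.42)(1 - σ(-0.42)) = 0.3965 × 0.6035 = 0.2393
∂L/∂z = ∂L/∂h · σ'(z) = 2 × 0.2393 = 0.4786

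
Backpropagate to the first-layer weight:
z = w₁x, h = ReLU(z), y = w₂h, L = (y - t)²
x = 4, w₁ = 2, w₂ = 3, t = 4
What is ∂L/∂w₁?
∂L/∂w₁ = 480

Forward pass:
z = w₁x = 2×4 = 8
h = ReLU(8) = 8
y = w₂h = 3×8 = 24

Backward pass:
∂L/∂y = 2(y - t) = 2(24 - 4) = 40
∂y/∂h = w₂ = 3
∂h/∂z = 1 (ReLU derivative)
∂z/∂w₁ = x = 4

∂L/∂w₁ = 40 × 3 × 1 × 4 = 480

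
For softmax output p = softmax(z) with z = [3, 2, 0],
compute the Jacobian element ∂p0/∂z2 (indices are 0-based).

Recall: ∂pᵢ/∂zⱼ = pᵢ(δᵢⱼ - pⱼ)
∂p0/∂z2 = -0.02477

p = softmax(z) = [0.7054, 0.2595, 0.03512]
p0 = 0.7054, p2 = 0.03512

∂p0/∂z2 = -p0 × p2 = -0.7054 × 0.03512 = -0.02477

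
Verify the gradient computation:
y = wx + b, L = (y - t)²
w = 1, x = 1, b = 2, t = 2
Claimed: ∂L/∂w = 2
Correct

y = (1)(1) + 2 = 3
∂L/∂y = 2(y - t) = 2(3 - 2) = 2
∂y/∂w = x = 1
∂L/∂w = 2 × 1 = 2

Claimed value: 2
Correct: The correct gradient is 2.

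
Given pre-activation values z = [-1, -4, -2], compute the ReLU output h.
h = [0, 0, 0]

ReLU applied element-wise: max(0,-1)=0, max(0,-4)=0, max(0,-2)=0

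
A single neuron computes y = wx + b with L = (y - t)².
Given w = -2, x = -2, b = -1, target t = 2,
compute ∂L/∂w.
∂L/∂w = -4

y = wx + b = (-2)(-2) + -1 = 3
∂L/∂y = 2(y - t) = 2(3 - 2) = 2
∂y/∂w = x = -2
∂L/∂w = ∂L/∂y · ∂y/∂w = 2 × -2 = -4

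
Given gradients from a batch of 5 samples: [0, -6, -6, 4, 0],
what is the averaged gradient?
Average gradient = -1.6

Average = (1/5)(0 + -6 + -6 + 4 + 0) = -8/5 = -1.6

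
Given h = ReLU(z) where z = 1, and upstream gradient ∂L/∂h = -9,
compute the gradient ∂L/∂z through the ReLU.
∂L/∂z = -9

h = ReLU(1) = 1
Since z > 0: ∂h/∂z = 1
∂L/∂z = ∂L/∂h · ∂h/∂z = -9 × 1 = -9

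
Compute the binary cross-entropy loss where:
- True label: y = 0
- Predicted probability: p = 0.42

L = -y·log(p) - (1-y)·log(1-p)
L = 0.5447

L = -0·log(0.42) - 1·log(0.58) = -log(0.58) = 0.5447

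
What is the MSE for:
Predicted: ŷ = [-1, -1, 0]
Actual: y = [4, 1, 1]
MSE = 10

MSE = (1/3)((-1-4)² + (-1-1)² + (0-1)²) = (1/3)(25 + 4 + 1) = 10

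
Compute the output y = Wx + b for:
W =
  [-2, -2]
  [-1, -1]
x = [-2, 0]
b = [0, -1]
y = [4, 1]

Wx = [-2×-2 + -2×0, -1×-2 + -1×0]
   = [4, 2]
y = Wx + b = [4 + 0, 2 + -1] = [4, 1]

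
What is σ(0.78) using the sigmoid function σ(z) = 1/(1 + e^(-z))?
0.6857

sigmoid(0.78) = 1/(1 + e^(-0.78)) = 1/(1 + 0.4584) = 0.6857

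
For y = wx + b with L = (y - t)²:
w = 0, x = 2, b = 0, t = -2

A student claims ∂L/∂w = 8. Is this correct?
Correct

y = (0)(2) + 0 = 0
∂L/∂y = 2(y - t) = 2(0 - -2) = 4
∂y/∂w = x = 2
∂L/∂w = 4 × 2 = 8

Claimed value: 8
Correct: The correct gradient is 8.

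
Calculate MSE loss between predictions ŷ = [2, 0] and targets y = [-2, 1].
MSE = 8.5

MSE = (1/2)((2--2)² + (0-1)²) = (1/2)(16 + 1) = 8.5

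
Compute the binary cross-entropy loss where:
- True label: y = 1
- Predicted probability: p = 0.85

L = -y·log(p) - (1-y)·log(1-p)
L = 0.1625

L = -1·log(0.85) - 0·log(0.15) = -log(0.85) = 0.1625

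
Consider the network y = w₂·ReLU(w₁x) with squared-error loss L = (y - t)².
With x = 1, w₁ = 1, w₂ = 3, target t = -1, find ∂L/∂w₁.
∂L/∂w₁ = 24

Forward pass:
z = w₁x = 1×1 = 1
h = ReLU(1) = 1
y = w₂h = 3×1 = 3

Backward pass:
∂L/∂y = 2(y - t) = 2(3 - -1) = 8
∂y/∂h = w₂ = 3
∂h/∂z = 1 (ReLU derivative)
∂z/∂w₁ = x = 1

∂L/∂w₁ = 8 × 3 × 1 × 1 = 24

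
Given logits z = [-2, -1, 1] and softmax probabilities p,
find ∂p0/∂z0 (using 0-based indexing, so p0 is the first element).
∂p0/∂z0 = 0.04025

p = softmax(z) = [0.04201, 0.1142, 0.8438]
p0 = 0.04201

∂p0/∂z0 = p0(1 - p0) = 0.04201 × (1 - 0.04201) = 0.04025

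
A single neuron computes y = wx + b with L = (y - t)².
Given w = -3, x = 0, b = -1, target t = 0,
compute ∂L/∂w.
∂L/∂w = 0

y = wx + b = (-3)(0) + -1 = -1
∂L/∂y = 2(y - t) = 2(-1 - 0) = -2
∂y/∂w = x = 0
∂L/∂w = ∂L/∂y · ∂y/∂w = -2 × 0 = 0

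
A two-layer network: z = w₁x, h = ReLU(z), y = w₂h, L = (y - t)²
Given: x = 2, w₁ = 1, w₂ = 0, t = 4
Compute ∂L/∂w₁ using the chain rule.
∂L/∂w₁ = 0

Forward pass:
z = w₁x = 1×2 = 2
h = ReLU(2) = 2
y = w₂h = 0×2 = 0

Backward pass:
∂L/∂y = 2(y - t) = 2(0 - 4) = -8
∂y/∂h = w₂ = 0
∂h/∂z = 1 (ReLU derivative)
∂z/∂w₁ = x = 2

∂L/∂w₁ = -8 × 0 × 1 × 2 = 0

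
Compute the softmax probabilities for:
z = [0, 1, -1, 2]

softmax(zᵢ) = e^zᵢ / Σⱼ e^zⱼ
p = [0.0871, 0.2369, 0.0321, 0.6439]

exp(z) = [1, 2.718, 0.3679, 7.389]
Sum = 11.48
p = [0.0871, 0.2369, 0.0321, 0.6439]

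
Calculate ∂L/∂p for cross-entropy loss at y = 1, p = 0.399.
∂L/∂p = -2.506

∂L/∂p = -y/p + (1-y)/(1-p) = -1/0.399 + 0 = -2.506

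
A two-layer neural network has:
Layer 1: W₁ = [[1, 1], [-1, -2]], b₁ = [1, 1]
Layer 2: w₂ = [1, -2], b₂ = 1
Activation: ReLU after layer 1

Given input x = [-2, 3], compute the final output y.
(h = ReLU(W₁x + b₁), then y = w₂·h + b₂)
y = 3

Layer 1 pre-activation: z₁ = [2, -3]
After ReLU: h = [2, 0]
Layer 2 output: y = 1×2 + -2×0 + 1 = 3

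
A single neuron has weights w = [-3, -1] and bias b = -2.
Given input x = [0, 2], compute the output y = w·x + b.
y = -4

y = (-3)(0) + (-1)(2) + -2 = -4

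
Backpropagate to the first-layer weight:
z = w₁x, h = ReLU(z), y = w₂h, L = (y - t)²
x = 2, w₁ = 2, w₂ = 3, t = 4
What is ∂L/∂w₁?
∂L/∂w₁ = 96

Forward pass:
z = w₁x = 2×2 = 4
h = ReLU(4) = 4
y = w₂h = 3×4 = 12

Backward pass:
∂L/∂y = 2(y - t) = 2(12 - 4) = 16
∂y/∂h = w₂ = 3
∂h/∂z = 1 (ReLU derivative)
∂z/∂w₁ = x = 2

∂L/∂w₁ = 16 × 3 × 1 × 2 = 96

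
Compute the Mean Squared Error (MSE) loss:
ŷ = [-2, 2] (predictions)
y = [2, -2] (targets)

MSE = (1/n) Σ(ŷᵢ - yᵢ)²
MSE = 16

MSE = (1/2)((-2-2)² + (2--2)²) = (1/2)(16 + 16) = 16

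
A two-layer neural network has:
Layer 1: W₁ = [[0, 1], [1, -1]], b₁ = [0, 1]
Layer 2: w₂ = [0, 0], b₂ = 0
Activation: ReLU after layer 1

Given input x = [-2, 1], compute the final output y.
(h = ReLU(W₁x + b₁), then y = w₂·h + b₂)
y = 0

Layer 1 pre-activation: z₁ = [1, -2]
After ReLU: h = [1, 0]
Layer 2 output: y = 0×1 + 0×0 + 0 = 0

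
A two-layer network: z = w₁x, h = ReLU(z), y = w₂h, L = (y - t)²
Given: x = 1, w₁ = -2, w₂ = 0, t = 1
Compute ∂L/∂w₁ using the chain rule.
∂L/∂w₁ = 0

Forward pass:
z = w₁x = -2×1 = -2
h = ReLU(-2) = 0
y = w₂h = 0×0 = 0

Backward pass:
∂L/∂y = 2(y - t) = 2(0 - 1) = -2
∂y/∂h = w₂ = 0
∂h/∂z = 0 (ReLU derivative)
∂z/∂w₁ = x = 1

∂L/∂w₁ = -2 × 0 × 0 × 1 = 0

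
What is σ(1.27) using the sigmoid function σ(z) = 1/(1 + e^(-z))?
0.7807

sigmoid(1.27) = 1/(1 + e^(-1.27)) = 1/(1 + 0.2808) = 0.7807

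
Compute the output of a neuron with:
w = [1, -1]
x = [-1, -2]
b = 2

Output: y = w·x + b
y = 3

y = (1)(-1) + (-1)(-2) + 2 = 3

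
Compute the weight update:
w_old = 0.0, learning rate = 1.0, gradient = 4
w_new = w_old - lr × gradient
w_new = -4

w_new = w - η·∂L/∂w = 0.0 - 1.0×(4) = 0.0 - (4) = -4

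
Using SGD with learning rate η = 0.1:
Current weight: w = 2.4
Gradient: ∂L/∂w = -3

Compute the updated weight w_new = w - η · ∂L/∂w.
w_new = 2.7

w_new = w - η·∂L/∂w = 2.4 - 0.1×(-3) = 2.4 - (-0.3) = 2.7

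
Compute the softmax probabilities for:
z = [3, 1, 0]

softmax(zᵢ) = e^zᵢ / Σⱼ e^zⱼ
p = [0.8438, 0.1142, 0.042]

exp(z) = [20.09, 2.718, 1]
Sum = 23.8
p = [0.8438, 0.1142, 0.042]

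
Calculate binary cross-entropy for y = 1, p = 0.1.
L = 2.303

L = -1·log(0.1) - 0·log(0.9) = -log(0.1) = 2.303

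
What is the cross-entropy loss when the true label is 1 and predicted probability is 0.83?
L = 0.1863

L = -1·log(0.83) - 0·log(0.17) = -log(0.83) = 0.1863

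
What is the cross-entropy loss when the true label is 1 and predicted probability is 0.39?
L = 0.9416

L = -1·log(0.39) - 0·log(0.61) = -log(0.39) = 0.9416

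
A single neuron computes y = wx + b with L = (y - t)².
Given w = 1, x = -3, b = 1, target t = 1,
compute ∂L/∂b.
∂L/∂b = -6

y = wx + b = (1)(-3) + 1 = -2
∂L/∂y = 2(y - t) = 2(-2 - 1) = -6
∂y/∂b = 1
∂L/∂b = ∂L/∂y · ∂y/∂b = -6 × 1 = -6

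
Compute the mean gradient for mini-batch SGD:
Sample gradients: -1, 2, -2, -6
Average gradient = -1.75

Average = (1/4)(-1 + 2 + -2 + -6) = -7/4 = -1.75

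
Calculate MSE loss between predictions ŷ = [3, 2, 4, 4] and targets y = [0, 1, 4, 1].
MSE = 4.75

MSE = (1/4)((3-0)² + (2-1)² + (4-4)² + (4-1)²) = (1/4)(9 + 1 + 0 + 9) = 4.75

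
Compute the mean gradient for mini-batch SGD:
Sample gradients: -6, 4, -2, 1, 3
Average gradient = 0

Average = (1/5)(-6 + 4 + -2 + 1 + 3) = 0/5 = 0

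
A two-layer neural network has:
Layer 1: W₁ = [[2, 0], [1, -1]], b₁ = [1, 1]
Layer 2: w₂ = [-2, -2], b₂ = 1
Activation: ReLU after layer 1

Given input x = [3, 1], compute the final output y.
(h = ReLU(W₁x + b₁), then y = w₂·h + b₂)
y = -19

Layer 1 pre-activation: z₁ = [7, 3]
After ReLU: h = [7, 3]
Layer 2 output: y = -2×7 + -2×3 + 1 = -19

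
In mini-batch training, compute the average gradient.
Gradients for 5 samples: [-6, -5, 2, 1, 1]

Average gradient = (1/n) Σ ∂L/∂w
Average gradient = -1.4

Average = (1/5)(-6 + -5 + 2 + 1 + 1) = -7/5 = -1.4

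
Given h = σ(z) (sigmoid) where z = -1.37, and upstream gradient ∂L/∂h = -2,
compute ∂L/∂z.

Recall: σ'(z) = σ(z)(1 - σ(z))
∂L/∂z = -0.3231

σ(-1.37) = 0.2026
σ'(-1.37) = σ(-1.37)(1 - σ(-1.37)) = 0.2026 × 0.7974 = 0.1616
∂L/∂z = ∂L/∂h · σ'(z) = -2 × 0.1616 = -0.3231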